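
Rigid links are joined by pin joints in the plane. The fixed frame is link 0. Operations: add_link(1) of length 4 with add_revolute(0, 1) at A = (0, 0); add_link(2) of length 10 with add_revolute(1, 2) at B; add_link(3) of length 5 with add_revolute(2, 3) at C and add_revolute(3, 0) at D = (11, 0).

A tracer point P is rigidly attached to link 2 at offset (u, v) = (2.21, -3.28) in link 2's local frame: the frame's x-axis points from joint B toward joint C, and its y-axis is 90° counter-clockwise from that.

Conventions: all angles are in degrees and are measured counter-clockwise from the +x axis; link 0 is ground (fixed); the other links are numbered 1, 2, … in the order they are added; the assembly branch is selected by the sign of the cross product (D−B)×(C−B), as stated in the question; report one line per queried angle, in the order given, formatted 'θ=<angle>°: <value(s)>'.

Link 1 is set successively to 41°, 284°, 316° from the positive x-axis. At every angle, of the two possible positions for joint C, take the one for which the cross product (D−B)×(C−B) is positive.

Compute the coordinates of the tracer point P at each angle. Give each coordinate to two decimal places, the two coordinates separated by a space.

A=(0,0), D=(11.00,0)
θ=41°: B = A + 4.00·(cos41°, sin41°) = (3.0188, 2.6242)
θ=41°: |BD| = 8.4015
θ=41°: circle(B,10.00) ∩ circle(D,5.00): a=8.6642, h=4.9931
θ=41°:   candidates: C₊=(12.8092,4.6612) cross=41.950; C₋=(9.6900,-4.8253) cross=-41.950
θ=41°:   branch + wants cross > 0 → take C=(12.8092,4.6612) (cross=41.950)
θ=41°: ex = (C−B)/|BC| = (0.9790,0.2037); ey = (-0.2037,0.9790)
θ=41°: P = B + 2.21·ex + -3.28·ey = (5.8506,-0.1368)
θ=284°: B = A + 4.00·(cos284°, sin284°) = (0.9677, -3.8812)
θ=284°: |BD| = 10.7569
θ=284°: circle(B,10.00) ∩ circle(D,5.00): a=8.8646, h=4.6281
θ=284°:   candidates: C₊=(7.5653,3.6336) cross=49.784; C₋=(10.9050,-4.9991) cross=-49.784
θ=284°:   branch + wants cross > 0 → take C=(7.5653,3.6336) (cross=49.784)
θ=284°: ex = (C−B)/|BC| = (0.6598,0.7515); ey = (-0.7515,0.6598)
θ=284°: P = B + 2.21·ex + -3.28·ey = (4.8906,-4.3844)
θ=316°: B = A + 4.00·(cos316°, sin316°) = (2.8774, -2.7786)
θ=316°: |BD| = 8.5848
θ=316°: circle(B,10.00) ∩ circle(D,5.00): a=8.6606, h=4.9994
θ=316°:   candidates: C₊=(9.4536,4.7548) cross=42.919; C₋=(12.6899,-4.7058) cross=-42.919
θ=316°:   branch + wants cross > 0 → take C=(9.4536,4.7548) (cross=42.919)
θ=316°: ex = (C−B)/|BC| = (0.6576,0.7533); ey = (-0.7533,0.6576)
θ=316°: P = B + 2.21·ex + -3.28·ey = (6.8017,-3.2707)

θ=41°: 5.85 -0.14
θ=284°: 4.89 -4.38
θ=316°: 6.80 -3.27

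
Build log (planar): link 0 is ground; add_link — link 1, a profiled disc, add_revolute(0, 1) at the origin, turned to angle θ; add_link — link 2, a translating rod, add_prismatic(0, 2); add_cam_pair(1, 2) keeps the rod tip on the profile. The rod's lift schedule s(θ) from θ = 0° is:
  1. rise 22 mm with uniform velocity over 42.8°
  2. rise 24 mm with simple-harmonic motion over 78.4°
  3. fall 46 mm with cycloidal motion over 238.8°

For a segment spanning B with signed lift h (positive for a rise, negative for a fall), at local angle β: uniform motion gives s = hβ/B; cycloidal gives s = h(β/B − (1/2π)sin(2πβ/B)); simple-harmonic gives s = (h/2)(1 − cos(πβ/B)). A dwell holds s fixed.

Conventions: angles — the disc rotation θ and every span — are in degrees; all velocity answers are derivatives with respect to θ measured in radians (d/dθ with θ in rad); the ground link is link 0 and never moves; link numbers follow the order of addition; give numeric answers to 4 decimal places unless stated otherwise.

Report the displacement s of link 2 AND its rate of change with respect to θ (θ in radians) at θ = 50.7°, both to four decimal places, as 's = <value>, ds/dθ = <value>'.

seg 1 [0°–42.8°] uniform, h=22: full span → s += 22 → s = 22.0000
seg 2 [42.8°–121.2°] simple-harmonic, h=24: θ=50.7° here. β=7.9, B=78.4. 24/2·(1 − cos(π·0.1008)) = 0.5963 → s = 22.5963
velocity in seg [42.8°–121.2°] (simple-harmonic), θ in radians: β = 7.9° = 0.1379 rad, B = 78.4° = 1.3683 rad; ds/dθ = (πh/(2B)) sin(πβ/B) = (π·24/(2·1.3683)) sin(π·0.1008) = 8.576707 mm/rad

s = 22.5963, ds/dθ = 8.5767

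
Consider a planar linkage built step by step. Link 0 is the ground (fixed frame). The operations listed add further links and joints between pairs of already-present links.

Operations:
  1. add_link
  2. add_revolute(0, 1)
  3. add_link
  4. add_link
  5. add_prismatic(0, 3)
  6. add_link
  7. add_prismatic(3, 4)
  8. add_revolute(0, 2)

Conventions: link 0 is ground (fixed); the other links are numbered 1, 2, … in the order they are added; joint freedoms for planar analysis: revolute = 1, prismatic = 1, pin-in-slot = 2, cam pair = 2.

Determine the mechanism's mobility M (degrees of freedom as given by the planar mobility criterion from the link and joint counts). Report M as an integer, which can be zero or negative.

link 0 = ground. State L|J1|J2 = 1|0|0
+link1  2|0|0
R(0,1) f=1→J1  2|1|0
+link2  3|1|0
+link3  4|1|0
P(0,3) f=1→J1  4|2|0
+link4  5|2|0
P(3,4) f=1→J1  5|3|0
R(0,2) f=1→J1  5|4|0
M = 3(5−1)−2·4−0 = 12−8−0 = 4

M = 4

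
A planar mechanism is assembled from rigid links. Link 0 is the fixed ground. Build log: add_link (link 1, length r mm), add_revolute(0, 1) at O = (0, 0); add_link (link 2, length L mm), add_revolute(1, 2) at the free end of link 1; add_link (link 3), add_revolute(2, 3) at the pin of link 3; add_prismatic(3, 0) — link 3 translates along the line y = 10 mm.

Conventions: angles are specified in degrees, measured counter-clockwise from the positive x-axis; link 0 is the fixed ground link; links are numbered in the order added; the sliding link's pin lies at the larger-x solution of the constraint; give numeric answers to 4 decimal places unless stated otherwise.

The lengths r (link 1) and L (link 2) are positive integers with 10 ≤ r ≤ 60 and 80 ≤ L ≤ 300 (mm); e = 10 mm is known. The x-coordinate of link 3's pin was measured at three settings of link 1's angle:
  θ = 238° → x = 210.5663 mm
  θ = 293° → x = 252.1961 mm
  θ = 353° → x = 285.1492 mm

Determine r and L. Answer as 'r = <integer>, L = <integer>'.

constraint per measurement: (x − r cos θ)² + (r sin θ − e)² = L²
subtracting the θ₁ and θ₂ equations cancels the r² and L² terms:
r = (x₁² − x₂²) / (2[(x₁cos θ₁ + e sin θ₁) − (x₂cos θ₂ + e sin θ₂)]) = 45.9999 → r = 46
L² = (x₁ − r cos θ₁)² + (r sin θ₁ − e)² = 57600.0197 → L = 240.0000 → L = 240
check at θ₃=353°: x = 285.1492 (printed 285.1492) ✓

r = 46, L = 240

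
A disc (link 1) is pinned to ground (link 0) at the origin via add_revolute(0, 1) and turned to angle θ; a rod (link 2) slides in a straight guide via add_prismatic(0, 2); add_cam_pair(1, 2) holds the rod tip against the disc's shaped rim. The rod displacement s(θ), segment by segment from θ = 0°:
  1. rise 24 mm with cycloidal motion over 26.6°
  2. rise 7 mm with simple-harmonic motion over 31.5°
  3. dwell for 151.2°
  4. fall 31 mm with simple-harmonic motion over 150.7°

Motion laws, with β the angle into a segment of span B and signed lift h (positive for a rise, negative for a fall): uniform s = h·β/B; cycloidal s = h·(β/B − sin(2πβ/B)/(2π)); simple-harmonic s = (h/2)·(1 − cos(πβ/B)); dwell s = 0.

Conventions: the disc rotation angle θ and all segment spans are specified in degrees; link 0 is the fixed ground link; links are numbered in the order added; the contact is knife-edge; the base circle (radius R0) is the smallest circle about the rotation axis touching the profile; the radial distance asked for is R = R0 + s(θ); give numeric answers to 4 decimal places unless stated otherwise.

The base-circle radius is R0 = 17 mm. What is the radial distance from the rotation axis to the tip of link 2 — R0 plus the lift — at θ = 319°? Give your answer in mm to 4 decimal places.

segment 1 (0° to 26.6°, cycloidal, h = 24) is passed completely: s = 0.0000 + (24) = 24.0000
segment 2 (26.6° to 58.1°, simple-harmonic, h = 7) is passed completely: s = 24.0000 + (7) = 31.0000
segment 3 (58.1° to 209.3°, dwell): s unchanged at 31.0000
θ = 319° falls in segment 4 (209.3° to 360°, simple-harmonic, h = -31): β = 319 − 209.3 = 109.7°, B = 150.7°; Δs = -31/2·(1 − cos(π·0.7279)) = -25.6747; s = 31.0000 − 25.6747 = 5.3253
R = R0 + s = 17 + 5.3253 = 22.3253

22.3253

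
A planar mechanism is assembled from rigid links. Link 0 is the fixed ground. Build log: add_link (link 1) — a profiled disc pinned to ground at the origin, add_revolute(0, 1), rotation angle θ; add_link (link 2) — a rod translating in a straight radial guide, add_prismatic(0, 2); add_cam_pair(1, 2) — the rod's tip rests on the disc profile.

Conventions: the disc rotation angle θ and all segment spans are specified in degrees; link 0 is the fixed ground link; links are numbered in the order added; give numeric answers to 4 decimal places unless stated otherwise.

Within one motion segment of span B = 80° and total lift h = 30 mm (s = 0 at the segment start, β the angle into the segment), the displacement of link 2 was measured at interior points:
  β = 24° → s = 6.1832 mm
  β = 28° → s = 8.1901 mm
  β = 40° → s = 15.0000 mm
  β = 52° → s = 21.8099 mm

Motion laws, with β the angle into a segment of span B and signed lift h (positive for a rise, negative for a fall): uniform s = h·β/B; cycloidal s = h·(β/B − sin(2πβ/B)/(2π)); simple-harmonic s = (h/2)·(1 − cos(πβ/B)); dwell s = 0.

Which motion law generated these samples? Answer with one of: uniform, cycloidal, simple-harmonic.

candidates at β/B = r: uniform s = h·r (linear in β); cycloidal s = h·(r − sin(2πr)/(2π)); simple-harmonic s = (h/2)(1 − cos(πr))
β=24°: printed 6.1832 | uniform 9.0000, cycloidal 4.4590, simple-harmonic 6.1832
β=28°: printed 8.1901 | uniform 10.5000, cycloidal 6.6372, simple-harmonic 8.1901
β=40°: printed 15.0000 | uniform 15.0000, cycloidal 15.0000, simple-harmonic 15.0000
β=52°: printed 21.8099 | uniform 19.5000, cycloidal 23.3628, simple-harmonic 21.8099
only one law matches every sample → simple-harmonic

simple-harmonic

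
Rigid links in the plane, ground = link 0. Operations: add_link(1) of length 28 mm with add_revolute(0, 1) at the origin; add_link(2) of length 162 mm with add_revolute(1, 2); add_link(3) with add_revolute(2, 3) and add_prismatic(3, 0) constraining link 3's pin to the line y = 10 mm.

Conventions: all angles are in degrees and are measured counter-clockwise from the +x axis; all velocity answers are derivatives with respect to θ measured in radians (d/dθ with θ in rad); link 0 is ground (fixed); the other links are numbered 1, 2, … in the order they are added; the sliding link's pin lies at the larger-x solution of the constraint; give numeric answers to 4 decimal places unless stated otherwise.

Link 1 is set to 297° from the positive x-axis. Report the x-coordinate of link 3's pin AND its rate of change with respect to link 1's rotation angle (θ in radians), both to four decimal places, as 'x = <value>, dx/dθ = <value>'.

geometry: r = 28 mm, L = 162 mm, e = 10 mm
crank pin P = (r cos θ, r sin θ) = (12.711734, -24.948183)
h = r sin θ − e = -24.948183 − 10 = -34.948183
x = r cos θ + √(L² − h²) = 12.711734 + 158.185412 = 170.897146
dx/dθ = −r sin θ − h·r cos θ/√(L² − h²) (θ in radians; h = -34.948183) = 27.756609

x = 170.8971, dx/dθ = 27.7566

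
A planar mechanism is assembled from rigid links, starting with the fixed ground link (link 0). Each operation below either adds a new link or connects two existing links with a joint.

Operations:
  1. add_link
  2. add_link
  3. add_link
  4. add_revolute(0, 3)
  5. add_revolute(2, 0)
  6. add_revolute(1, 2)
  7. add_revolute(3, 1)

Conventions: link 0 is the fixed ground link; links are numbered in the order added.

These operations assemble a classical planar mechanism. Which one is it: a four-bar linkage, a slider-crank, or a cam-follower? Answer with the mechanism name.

links: 4 (incl. ground); joints: 4 revolute, 0 prismatic, 0 higher (cam) pair, forming one closed loop
4 links in a single 4R loop → four-bar linkage

four-bar linkage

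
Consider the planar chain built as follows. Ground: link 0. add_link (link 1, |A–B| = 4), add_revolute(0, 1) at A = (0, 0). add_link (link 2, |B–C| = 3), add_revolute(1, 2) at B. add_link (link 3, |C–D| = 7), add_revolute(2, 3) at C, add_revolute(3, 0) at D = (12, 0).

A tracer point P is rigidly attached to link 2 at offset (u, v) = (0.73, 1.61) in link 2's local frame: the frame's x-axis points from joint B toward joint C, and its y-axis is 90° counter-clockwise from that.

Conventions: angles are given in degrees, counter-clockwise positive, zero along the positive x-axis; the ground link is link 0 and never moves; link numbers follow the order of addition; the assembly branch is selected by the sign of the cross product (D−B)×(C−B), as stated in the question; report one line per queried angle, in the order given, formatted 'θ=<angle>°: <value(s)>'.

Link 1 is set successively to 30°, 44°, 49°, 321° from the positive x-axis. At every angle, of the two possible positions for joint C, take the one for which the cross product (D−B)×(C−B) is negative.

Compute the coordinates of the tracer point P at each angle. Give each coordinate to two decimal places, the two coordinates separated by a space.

A=(0,0), D=(12.00,0)
θ=30°: B = A + 4.00·(cos30°, sin30°) = (3.4641, 2.0000)
θ=30°: |BD| = 8.7671
θ=30°: circle(B,3.00) ∩ circle(D,7.00): a=2.1023, h=2.1402
θ=30°:   candidates: C₊=(5.9992,3.6042) cross=18.763; C₋=(5.0227,-0.5633) cross=-18.763
θ=30°:   branch - wants cross < 0 → take C=(5.0227,-0.5633) (cross=-18.763)
θ=30°: ex = (C−B)/|BC| = (0.5195,-0.8544); ey = (0.8544,0.5195)
θ=30°: P = B + 0.73·ex + 1.61·ey = (5.2190,2.2127)
θ=44°: B = A + 4.00·(cos44°, sin44°) = (2.8774, 2.7786)
θ=44°: |BD| = 9.5364
θ=44°: circle(B,3.00) ∩ circle(D,7.00): a=2.6710, h=1.3659
θ=44°:   candidates: C₊=(5.8305,3.3071) cross=13.026; C₋=(5.0345,0.6937) cross=-13.026
θ=44°:   branch - wants cross < 0 → take C=(5.0345,0.6937) (cross=-13.026)
θ=44°: ex = (C−B)/|BC| = (0.7190,-0.6950); ey = (0.6950,0.7190)
θ=44°: P = B + 0.73·ex + 1.61·ey = (4.5212,3.4289)
θ=49°: B = A + 4.00·(cos49°, sin49°) = (2.6242, 3.0188)
θ=49°: |BD| = 9.8498
θ=49°: circle(B,3.00) ∩ circle(D,7.00): a=2.8944, h=0.7890
θ=49°:   candidates: C₊=(5.6211,2.8827) cross=7.771; C₋=(5.1375,1.3807) cross=-7.771
θ=49°:   branch - wants cross < 0 → take C=(5.1375,1.3807) (cross=-7.771)
θ=49°: ex = (C−B)/|BC| = (0.8378,-0.5460); ey = (0.5460,0.8378)
θ=49°: P = B + 0.73·ex + 1.61·ey = (4.1149,3.9690)
θ=321°: B = A + 4.00·(cos321°, sin321°) = (3.1086, -2.5173)
θ=321°: |BD| = 9.2409
θ=321°: circle(B,3.00) ∩ circle(D,7.00): a=2.4561, h=1.7226
θ=321°:   candidates: C₊=(5.0026,-0.1908) cross=15.918; C₋=(5.9411,-3.5057) cross=-15.918
θ=321°:   branch - wants cross < 0 → take C=(5.9411,-3.5057) (cross=-15.918)
θ=321°: ex = (C−B)/|BC| = (0.9442,-0.3295); ey = (0.3295,0.9442)
θ=321°: P = B + 0.73·ex + 1.61·ey = (4.3283,-1.2377)

θ=30°: 5.22 2.21
θ=44°: 4.52 3.43
θ=49°: 4.11 3.97
θ=321°: 4.33 -1.24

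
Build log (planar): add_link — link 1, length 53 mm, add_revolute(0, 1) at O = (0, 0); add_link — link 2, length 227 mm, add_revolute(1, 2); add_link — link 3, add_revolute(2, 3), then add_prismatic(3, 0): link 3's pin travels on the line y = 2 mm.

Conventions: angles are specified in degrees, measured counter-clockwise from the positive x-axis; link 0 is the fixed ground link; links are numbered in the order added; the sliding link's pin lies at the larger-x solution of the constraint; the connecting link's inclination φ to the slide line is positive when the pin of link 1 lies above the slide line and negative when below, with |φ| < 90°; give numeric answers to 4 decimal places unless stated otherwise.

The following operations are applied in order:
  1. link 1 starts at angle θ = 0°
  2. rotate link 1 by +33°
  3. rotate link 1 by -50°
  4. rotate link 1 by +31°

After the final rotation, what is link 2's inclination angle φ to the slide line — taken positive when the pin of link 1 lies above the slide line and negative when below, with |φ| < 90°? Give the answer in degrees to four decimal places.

geometry: r = 53 mm, L = 227 mm, e = 2 mm; θ starts at 0°
rotate link 1 by +33°: θ ← 0° +33° = 33°
rotate link 1 by -50°: θ ← 33° -50° = -17°
rotate link 1 by +31°: θ ← -17° +31° = 14°
h = r sin θ − e = 12.821860 − 2 = 10.821860
sin φ = h / L = 10.821860 / 227 = 0.04767339
φ = arcsin(0.04767339) = 2.732520°

2.7325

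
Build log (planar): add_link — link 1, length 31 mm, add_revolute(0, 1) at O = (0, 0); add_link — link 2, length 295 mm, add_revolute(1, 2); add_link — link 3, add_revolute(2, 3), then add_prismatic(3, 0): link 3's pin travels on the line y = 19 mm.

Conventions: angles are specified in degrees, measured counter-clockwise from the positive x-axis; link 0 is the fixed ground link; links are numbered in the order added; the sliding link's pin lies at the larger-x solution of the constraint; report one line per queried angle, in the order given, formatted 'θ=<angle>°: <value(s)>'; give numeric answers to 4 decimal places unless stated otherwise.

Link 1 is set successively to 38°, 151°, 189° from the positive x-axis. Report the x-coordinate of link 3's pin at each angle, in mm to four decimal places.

geometry: r = 31 mm, L = 295 mm, e = 19 mm
θ=38°: crank pin P = (r cos θ, r sin θ) = (24.428333, 19.085506)
θ=38°: h = r sin θ − e = 19.085506 − 19 = 0.085506
θ=38°: x = r cos θ + √(L² − h²) = 24.428333 + 294.999988 = 319.428321
θ=151°: crank pin P = (r cos θ, r sin θ) = (-27.113211, 15.029098)
θ=151°: h = r sin θ − e = 15.029098 − 19 = -3.970902
θ=151°: x = r cos θ + √(L² − h²) = -27.113211 + 294.973273 = 267.860062
θ=189°: crank pin P = (r cos θ, r sin θ) = (-30.618339, -4.849468)
θ=189°: h = r sin θ − e = -4.849468 − 19 = -23.849468
θ=189°: x = r cos θ + √(L² − h²) = -30.618339 + 294.034357 = 263.416018

θ=38°: 319.4283
θ=151°: 267.8601
θ=189°: 263.4160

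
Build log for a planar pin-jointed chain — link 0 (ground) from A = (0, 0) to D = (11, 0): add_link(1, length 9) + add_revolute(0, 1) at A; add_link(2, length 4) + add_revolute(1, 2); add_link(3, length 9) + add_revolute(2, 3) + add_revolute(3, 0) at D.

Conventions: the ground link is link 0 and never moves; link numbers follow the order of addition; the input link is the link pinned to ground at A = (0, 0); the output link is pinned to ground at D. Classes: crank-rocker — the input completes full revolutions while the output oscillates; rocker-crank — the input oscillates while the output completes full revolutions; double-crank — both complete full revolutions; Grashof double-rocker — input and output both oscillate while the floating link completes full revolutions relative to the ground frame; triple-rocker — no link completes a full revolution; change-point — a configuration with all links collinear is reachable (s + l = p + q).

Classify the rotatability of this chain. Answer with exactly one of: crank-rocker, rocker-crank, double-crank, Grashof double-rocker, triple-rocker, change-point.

lengths: ground=11, input=9, coupler=4, output=9
sorted: s=4 (shortest), l=11 (longest), p+q=18
s + l = 15 vs p + q = 18
s + l < p + q (Grashof) with shortest = coupler link → Grashof double-rocker

Grashof double-rocker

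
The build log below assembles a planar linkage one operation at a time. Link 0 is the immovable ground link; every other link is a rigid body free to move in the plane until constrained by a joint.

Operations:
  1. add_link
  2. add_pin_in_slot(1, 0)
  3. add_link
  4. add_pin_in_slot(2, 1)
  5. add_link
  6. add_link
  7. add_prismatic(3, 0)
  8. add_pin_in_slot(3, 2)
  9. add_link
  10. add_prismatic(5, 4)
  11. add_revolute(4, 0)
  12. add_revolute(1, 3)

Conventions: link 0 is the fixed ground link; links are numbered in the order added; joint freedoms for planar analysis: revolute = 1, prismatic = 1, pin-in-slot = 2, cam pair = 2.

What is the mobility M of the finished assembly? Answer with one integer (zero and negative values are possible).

L=1 J1=0 J2=0
add link → L=2 J1=0 J2=0
PS@1,0 dof=2 J2 → L=2 J1=0 J2=1
add link → L=3 J1=0 J2=1
PS@2,1 dof=2 J2 → L=3 J1=0 J2=2
add link → L=4 J1=0 J2=2
add link → L=5 J1=0 J2=2
P@3,0 dof=1 J1 → L=5 J1=1 J2=2
PS@3,2 dof=2 J2 → L=5 J1=1 J2=3
add link → L=6 J1=1 J2=3
P@5,4 dof=1 J1 → L=6 J1=2 J2=3
R@4,0 dof=1 J1 → L=6 J1=3 J2=3
R@1,3 dof=1 J1 → L=6 J1=4 J2=3
M=3(L−1)−2J1−J2=3·5−2·4−3=4

M = 4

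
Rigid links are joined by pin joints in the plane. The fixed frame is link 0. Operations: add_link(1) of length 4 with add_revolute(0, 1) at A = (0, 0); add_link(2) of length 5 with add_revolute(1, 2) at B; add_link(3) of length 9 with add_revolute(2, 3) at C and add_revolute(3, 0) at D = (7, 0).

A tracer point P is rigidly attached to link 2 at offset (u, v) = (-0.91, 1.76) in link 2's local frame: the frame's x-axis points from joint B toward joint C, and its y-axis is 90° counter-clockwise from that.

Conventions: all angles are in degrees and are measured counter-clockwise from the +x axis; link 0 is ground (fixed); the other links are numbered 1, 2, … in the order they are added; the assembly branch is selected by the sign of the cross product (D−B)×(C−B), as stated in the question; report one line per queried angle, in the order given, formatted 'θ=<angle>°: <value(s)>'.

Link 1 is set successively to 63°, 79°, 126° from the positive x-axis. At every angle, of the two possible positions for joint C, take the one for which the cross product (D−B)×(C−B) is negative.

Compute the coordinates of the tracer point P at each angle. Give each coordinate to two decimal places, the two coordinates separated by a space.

A=(0,0), D=(7.00,0)
θ=63°: B = A + 4.00·(cos63°, sin63°) = (1.8160, 3.5640)
θ=63°: |BD| = 6.2910
θ=63°: circle(B,5.00) ∩ circle(D,9.00): a=-1.3053, h=4.8266
θ=63°:   candidates: C₊=(3.4747,8.2809) cross=30.364; C₋=(-1.9941,0.3262) cross=-30.364
θ=63°:   branch - wants cross < 0 → take C=(-1.9941,0.3262) (cross=-30.364)
θ=63°: ex = (C−B)/|BC| = (-0.7620,-0.6476); ey = (0.6476,-0.7620)
θ=63°: P = B + -0.91·ex + 1.76·ey = (3.6491,2.8122)
θ=79°: B = A + 4.00·(cos79°, sin79°) = (0.7632, 3.9265)
θ=79°: |BD| = 7.3699
θ=79°: circle(B,5.00) ∩ circle(D,9.00): a=-0.1143, h=4.9987
θ=79°:   candidates: C₊=(3.3297,8.2176) cross=36.840; C₋=(-1.9967,-0.2427) cross=-36.840
θ=79°:   branch - wants cross < 0 → take C=(-1.9967,-0.2427) (cross=-36.840)
θ=79°: ex = (C−B)/|BC| = (-0.5520,-0.8338); ey = (0.8338,-0.5520)
θ=79°: P = B + -0.91·ex + 1.76·ey = (2.7331,3.7138)
θ=126°: B = A + 4.00·(cos126°, sin126°) = (-2.3511, 3.2361)
θ=126°: |BD| = 9.8953
θ=126°: circle(B,5.00) ∩ circle(D,9.00): a=2.1180, h=4.5293
θ=126°:   candidates: C₊=(1.1316,6.8236) cross=44.818; C₋=(-1.8308,-1.7368) cross=-44.818
θ=126°:   branch - wants cross < 0 → take C=(-1.8308,-1.7368) (cross=-44.818)
θ=126°: ex = (C−B)/|BC| = (0.1041,-0.9946); ey = (0.9946,0.1041)
θ=126°: P = B + -0.91·ex + 1.76·ey = (-0.6954,4.3243)

θ=63°: 3.65 2.81
θ=79°: 2.73 3.71
θ=126°: -0.70 4.32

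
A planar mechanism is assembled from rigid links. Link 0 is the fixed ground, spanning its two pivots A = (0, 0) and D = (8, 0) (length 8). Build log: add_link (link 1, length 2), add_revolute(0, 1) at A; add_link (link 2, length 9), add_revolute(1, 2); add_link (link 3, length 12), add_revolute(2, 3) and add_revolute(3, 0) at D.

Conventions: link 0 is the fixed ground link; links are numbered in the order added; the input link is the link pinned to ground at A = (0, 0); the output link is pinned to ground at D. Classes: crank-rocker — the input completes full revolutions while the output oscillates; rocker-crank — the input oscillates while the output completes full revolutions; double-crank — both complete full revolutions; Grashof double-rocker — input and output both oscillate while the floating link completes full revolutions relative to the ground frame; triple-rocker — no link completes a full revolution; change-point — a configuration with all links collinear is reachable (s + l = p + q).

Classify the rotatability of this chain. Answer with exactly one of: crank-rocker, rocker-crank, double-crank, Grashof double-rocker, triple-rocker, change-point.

lengths: ground=8, input=2, coupler=9, output=12
sorted: s=2 (shortest), l=12 (longest), p+q=17
s + l = 14 vs p + q = 17
s + l < p + q (Grashof) with shortest = input link → crank-rocker

crank-rocker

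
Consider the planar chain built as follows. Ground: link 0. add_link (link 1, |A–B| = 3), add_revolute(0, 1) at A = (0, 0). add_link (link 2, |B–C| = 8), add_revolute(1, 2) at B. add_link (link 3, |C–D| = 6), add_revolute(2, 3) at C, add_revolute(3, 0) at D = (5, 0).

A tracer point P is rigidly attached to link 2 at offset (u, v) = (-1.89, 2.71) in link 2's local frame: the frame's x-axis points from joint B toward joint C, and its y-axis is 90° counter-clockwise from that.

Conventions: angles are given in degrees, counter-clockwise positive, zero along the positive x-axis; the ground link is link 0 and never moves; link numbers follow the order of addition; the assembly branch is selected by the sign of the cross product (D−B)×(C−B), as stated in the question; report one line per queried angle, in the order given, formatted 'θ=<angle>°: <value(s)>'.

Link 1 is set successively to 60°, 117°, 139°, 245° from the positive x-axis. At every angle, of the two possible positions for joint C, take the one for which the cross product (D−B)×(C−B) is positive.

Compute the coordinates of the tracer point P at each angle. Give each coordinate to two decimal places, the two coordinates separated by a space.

A=(0,0), D=(5.00,0)
θ=60°: B = A + 3.00·(cos60°, sin60°) = (1.5000, 2.5981)
θ=60°: |BD| = 4.3589
θ=60°: circle(B,8.00) ∩ circle(D,6.00): a=5.3913, h=5.9105
θ=60°:   candidates: C₊=(9.3518,4.1305) cross=25.763; C₋=(2.3060,-5.3612) cross=-25.763
θ=60°:   branch + wants cross > 0 → take C=(9.3518,4.1305) (cross=25.763)
θ=60°: ex = (C−B)/|BC| = (0.9815,0.1916); ey = (-0.1916,0.9815)
θ=60°: P = B + -1.89·ex + 2.71·ey = (-0.8741,4.8958)
θ=117°: B = A + 3.00·(cos117°, sin117°) = (-1.3620, 2.6730)
θ=117°: |BD| = 6.9007
θ=117°: circle(B,8.00) ∩ circle(D,6.00): a=5.4791, h=5.8292
θ=117°:   candidates: C₊=(5.9474,5.9247) cross=40.225; C₋=(1.4315,-4.8234) cross=-40.225
θ=117°:   branch + wants cross > 0 → take C=(5.9474,5.9247) (cross=40.225)
θ=117°: ex = (C−B)/|BC| = (0.9137,0.4065); ey = (-0.4065,0.9137)
θ=117°: P = B + -1.89·ex + 2.71·ey = (-4.1903,4.3808)
θ=139°: B = A + 3.00·(cos139°, sin139°) = (-2.2641, 1.9682)
θ=139°: |BD| = 7.5260
θ=139°: circle(B,8.00) ∩ circle(D,6.00): a=5.6232, h=5.6903
θ=139°:   candidates: C₊=(4.6515,5.9899) cross=42.825; C₋=(1.6753,-4.9946) cross=-42.825
θ=139°:   branch + wants cross > 0 → take C=(4.6515,5.9899) (cross=42.825)
θ=139°: ex = (C−B)/|BC| = (0.8645,0.5027); ey = (-0.5027,0.8645)
θ=139°: P = B + -1.89·ex + 2.71·ey = (-5.2603,3.3607)
θ=245°: B = A + 3.00·(cos245°, sin245°) = (-1.2679, -2.7189)
θ=245°: |BD| = 6.8322
θ=245°: circle(B,8.00) ∩ circle(D,6.00): a=5.4652, h=5.8422
θ=245°:   candidates: C₊=(1.4210,4.8157) cross=39.915; C₋=(6.0709,-5.9037) cross=-39.915
θ=245°:   branch + wants cross > 0 → take C=(1.4210,4.8157) (cross=39.915)
θ=245°: ex = (C−B)/|BC| = (0.3361,0.9418); ey = (-0.9418,0.3361)
θ=245°: P = B + -1.89·ex + 2.71·ey = (-4.4554,-3.5881)

θ=60°: -0.87 4.90
θ=117°: -4.19 4.38
θ=139°: -5.26 3.36
θ=245°: -4.46 -3.59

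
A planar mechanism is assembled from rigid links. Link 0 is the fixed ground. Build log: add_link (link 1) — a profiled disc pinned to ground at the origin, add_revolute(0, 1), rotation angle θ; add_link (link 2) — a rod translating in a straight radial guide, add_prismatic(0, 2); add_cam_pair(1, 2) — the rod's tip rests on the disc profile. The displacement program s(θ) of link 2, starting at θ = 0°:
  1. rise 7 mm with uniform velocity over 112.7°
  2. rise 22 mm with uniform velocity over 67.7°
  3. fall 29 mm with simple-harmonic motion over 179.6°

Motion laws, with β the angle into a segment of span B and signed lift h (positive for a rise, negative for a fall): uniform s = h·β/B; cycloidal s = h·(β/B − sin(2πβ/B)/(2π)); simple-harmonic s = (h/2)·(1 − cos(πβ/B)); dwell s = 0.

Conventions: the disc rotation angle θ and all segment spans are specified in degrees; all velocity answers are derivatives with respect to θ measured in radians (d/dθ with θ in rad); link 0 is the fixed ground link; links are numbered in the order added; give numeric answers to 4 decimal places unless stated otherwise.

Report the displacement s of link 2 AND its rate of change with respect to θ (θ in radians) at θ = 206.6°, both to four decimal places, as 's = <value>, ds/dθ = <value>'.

seg 1 [0°–112.7°] uniform, h=7: full span → s += 7 → s = 7.0000
seg 2 [112.7°–180.4°] uniform, h=22: full span → s += 22 → s = 29.0000
seg 3 [180.4°–360°] simple-harmonic, h=-29: θ=206.6° here. β=26.2, B=179.6. -29/2·(1 − cos(π·0.1459)) = -1.4963 → s = 27.5037
velocity in seg [180.4°–360°] (simple-harmonic), θ in radians: β = 26.2° = 0.4573 rad, B = 179.6° = 3.1346 rad; ds/dθ = (πh/(2B)) sin(πβ/B) = (π·(-29)/(2·3.1346)) sin(π·0.1459) = -6.429369 mm/rad

s = 27.5037, ds/dθ = -6.4294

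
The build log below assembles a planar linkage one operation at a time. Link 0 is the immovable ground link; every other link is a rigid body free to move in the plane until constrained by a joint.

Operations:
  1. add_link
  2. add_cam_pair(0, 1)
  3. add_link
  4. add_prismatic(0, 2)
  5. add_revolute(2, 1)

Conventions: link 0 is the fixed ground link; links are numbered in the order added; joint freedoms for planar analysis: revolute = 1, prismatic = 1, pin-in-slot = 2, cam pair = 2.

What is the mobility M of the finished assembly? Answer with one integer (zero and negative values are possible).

(L,J1,J2)=(1,0,0); link0 fixed
link1: (2,0,0)
C 0-1 [J2]: (2,0,1)
link2: (3,0,1)
P 0-2 [J1]: (3,1,1)
R 2-1 [J1]: (3,2,1)
Grübler: 3·2 − 2·2 − 1 = 1

M = 1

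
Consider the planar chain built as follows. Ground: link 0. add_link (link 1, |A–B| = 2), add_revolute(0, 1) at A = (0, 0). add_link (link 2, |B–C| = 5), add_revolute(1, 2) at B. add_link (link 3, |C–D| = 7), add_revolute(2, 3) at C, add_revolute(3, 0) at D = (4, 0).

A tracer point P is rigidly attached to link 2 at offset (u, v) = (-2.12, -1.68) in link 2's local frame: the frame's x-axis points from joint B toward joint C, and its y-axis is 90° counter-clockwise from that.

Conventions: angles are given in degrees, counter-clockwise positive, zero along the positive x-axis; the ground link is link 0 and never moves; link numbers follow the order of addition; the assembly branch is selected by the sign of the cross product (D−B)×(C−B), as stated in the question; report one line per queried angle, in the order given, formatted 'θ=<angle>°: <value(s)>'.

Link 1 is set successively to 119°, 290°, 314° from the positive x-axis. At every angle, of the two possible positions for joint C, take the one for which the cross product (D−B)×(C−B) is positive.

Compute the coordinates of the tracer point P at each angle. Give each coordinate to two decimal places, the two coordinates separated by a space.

A=(0,0), D=(4.00,0)
θ=119°: B = A + 2.00·(cos119°, sin119°) = (-0.9696, 1.7492)
θ=119°: |BD| = 5.2685
θ=119°: circle(B,5.00) ∩ circle(D,7.00): a=0.3565, h=4.9873
θ=119°:   candidates: C₊=(1.0226,6.3352) cross=26.275; C₋=(-2.2892,-3.0735) cross=-26.275
θ=119°:   branch + wants cross > 0 → take C=(1.0226,6.3352) (cross=26.275)
θ=119°: ex = (C−B)/|BC| = (0.3984,0.9172); ey = (-0.9172,0.3984)
θ=119°: P = B + -2.12·ex + -1.68·ey = (-0.2734,-0.8646)
θ=290°: B = A + 2.00·(cos290°, sin290°) = (0.6840, -1.8794)
θ=290°: |BD| = 3.8115
θ=290°: circle(B,5.00) ∩ circle(D,7.00): a=-1.2426, h=4.8431
θ=290°:   candidates: C₊=(-2.7850,1.7214) cross=18.460; C₋=(1.9911,-6.7055) cross=-18.460
θ=290°:   branch + wants cross > 0 → take C=(-2.7850,1.7214) (cross=18.460)
θ=290°: ex = (C−B)/|BC| = (-0.6938,0.7202); ey = (-0.7202,-0.6938)
θ=290°: P = B + -2.12·ex + -1.68·ey = (3.3648,-2.2405)
θ=314°: B = A + 2.00·(cos314°, sin314°) = (1.3893, -1.4387)
θ=314°: |BD| = 2.9808
θ=314°: circle(B,5.00) ∩ circle(D,7.00): a=-2.5353, h=4.3096
θ=314°:   candidates: C₊=(-2.9111,1.1121) cross=12.846; C₋=(1.2489,-6.4367) cross=-12.846
θ=314°:   branch + wants cross > 0 → take C=(-2.9111,1.1121) (cross=12.846)
θ=314°: ex = (C−B)/|BC| = (-0.8601,0.5102); ey = (-0.5102,-0.8601)
θ=314°: P = B + -2.12·ex + -1.68·ey = (4.0698,-1.0753)

θ=119°: -0.27 -0.86
θ=290°: 3.36 -2.24
θ=314°: 4.07 -1.08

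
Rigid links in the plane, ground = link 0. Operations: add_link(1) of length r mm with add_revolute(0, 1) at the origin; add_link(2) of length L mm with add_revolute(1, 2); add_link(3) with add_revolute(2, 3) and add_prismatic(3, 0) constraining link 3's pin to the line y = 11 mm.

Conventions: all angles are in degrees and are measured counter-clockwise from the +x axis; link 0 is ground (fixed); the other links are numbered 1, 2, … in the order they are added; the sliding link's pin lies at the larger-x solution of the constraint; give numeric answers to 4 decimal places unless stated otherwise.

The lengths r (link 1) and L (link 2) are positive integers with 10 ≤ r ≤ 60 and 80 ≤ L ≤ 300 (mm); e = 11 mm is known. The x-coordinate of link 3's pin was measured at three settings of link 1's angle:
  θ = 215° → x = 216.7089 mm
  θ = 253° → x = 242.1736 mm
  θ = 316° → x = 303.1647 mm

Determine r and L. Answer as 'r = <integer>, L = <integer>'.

constraint per measurement: (x − r cos θ)² + (r sin θ − e)² = L²
subtracting the θ₁ and θ₂ equations cancels the r² and L² terms:
r = (x₁² − x₂²) / (2[(x₁cos θ₁ + e sin θ₁) − (x₂cos θ₂ + e sin θ₂)]) = 56.9999 → r = 57
L² = (x₁ − r cos θ₁)² + (r sin θ₁ − e)² = 71289.0116 → L = 267.0000 → L = 267
check at θ₃=316°: x = 303.1647 (printed 303.1647) ✓

r = 57, L = 267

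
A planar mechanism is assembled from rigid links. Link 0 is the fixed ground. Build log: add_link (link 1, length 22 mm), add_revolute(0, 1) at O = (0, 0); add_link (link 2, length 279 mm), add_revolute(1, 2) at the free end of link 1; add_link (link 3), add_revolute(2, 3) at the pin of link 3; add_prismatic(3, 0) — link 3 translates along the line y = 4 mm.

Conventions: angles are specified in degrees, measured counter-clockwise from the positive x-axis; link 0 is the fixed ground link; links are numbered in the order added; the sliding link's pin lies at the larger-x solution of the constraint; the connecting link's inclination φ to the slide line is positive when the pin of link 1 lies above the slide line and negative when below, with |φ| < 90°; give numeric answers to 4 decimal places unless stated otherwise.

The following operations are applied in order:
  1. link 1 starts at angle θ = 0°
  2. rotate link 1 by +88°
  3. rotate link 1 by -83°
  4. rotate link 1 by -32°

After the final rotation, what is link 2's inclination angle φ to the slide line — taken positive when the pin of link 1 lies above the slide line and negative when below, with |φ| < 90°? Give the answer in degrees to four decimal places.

geometry: r = 22 mm, L = 279 mm, e = 4 mm; θ starts at 0°
rotate link 1 by +88°: θ ← 0° +88° = 88°
rotate link 1 by -83°: θ ← 88° -83° = 5°
rotate link 1 by -32°: θ ← 5° -32° = -27°
h = r sin θ − e = -9.987791 − 4 = -13.987791
sin φ = h / L = -13.987791 / 279 = -0.05013545
φ = arcsin(-0.05013545) = -2.873755°

-2.8738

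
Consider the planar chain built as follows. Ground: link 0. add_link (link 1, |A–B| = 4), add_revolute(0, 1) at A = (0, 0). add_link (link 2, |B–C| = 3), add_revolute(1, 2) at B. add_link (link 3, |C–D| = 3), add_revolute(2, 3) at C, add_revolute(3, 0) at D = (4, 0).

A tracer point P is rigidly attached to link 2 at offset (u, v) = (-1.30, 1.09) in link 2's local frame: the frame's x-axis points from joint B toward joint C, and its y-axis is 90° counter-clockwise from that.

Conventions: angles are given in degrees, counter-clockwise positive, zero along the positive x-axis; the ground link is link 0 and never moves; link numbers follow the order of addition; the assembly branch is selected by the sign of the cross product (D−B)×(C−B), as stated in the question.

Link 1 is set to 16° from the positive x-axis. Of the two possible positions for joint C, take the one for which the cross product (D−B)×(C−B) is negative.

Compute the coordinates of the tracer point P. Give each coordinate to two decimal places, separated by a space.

A=(0,0), D=(4.00,0)
B = A + 4.00·(cos16°, sin16°) = (3.8450, 1.1025)
|BD| = 1.1134
circle(B,3.00) ∩ circle(D,3.00): a=0.5567, h=2.9479
  candidates: C₊=(6.8417,0.9615) cross=3.282; C₋=(1.0033,0.1410) cross=-3.282
  branch - wants cross < 0 → take C=(1.0033,0.1410) (cross=-3.282)
ex = (C−B)/|BC| = (-0.9472,-0.3205); ey = (0.3205,-0.9472)
P = B + -1.30·ex + 1.09·ey = (5.4258,0.4867)

5.43 0.49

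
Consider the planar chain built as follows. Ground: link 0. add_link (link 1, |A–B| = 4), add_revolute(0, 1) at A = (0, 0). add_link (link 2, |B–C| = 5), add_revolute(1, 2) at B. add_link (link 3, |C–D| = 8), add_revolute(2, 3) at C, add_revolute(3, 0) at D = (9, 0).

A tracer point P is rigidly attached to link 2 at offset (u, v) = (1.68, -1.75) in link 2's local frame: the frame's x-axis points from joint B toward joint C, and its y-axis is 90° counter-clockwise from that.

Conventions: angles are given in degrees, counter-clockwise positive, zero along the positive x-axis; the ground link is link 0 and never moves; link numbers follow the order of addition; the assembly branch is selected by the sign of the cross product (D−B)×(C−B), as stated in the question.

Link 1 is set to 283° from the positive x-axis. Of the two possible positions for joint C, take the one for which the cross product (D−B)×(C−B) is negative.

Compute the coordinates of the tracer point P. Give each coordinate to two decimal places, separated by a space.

A=(0,0), D=(9.00,0)
B = A + 4.00·(cos283°, sin283°) = (0.8998, -3.8975)
|BD| = 8.9891
circle(B,5.00) ∩ circle(D,8.00): a=2.3252, h=4.4264
  candidates: C₊=(1.0759,1.0994) cross=39.790; C₋=(4.9143,-6.8780) cross=-39.790
  branch - wants cross < 0 → take C=(4.9143,-6.8780) (cross=-39.790)
ex = (C−B)/|BC| = (0.8029,-0.5961); ey = (0.5961,0.8029)
P = B + 1.68·ex + -1.75·ey = (1.2055,-6.3040)

1.21 -6.30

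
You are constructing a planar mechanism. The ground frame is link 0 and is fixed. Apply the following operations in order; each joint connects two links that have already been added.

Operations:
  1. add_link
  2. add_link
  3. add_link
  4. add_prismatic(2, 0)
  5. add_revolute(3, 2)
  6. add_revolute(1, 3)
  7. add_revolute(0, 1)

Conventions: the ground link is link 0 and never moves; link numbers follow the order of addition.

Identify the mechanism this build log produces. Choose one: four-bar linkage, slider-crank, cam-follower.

links: 4 (incl. ground); joints: 3 revolute, 1 prismatic, 0 higher (cam) pair, forming one closed loop
4 links, 3 revolutes + 1 prismatic in one loop → slider-crank

slider-crank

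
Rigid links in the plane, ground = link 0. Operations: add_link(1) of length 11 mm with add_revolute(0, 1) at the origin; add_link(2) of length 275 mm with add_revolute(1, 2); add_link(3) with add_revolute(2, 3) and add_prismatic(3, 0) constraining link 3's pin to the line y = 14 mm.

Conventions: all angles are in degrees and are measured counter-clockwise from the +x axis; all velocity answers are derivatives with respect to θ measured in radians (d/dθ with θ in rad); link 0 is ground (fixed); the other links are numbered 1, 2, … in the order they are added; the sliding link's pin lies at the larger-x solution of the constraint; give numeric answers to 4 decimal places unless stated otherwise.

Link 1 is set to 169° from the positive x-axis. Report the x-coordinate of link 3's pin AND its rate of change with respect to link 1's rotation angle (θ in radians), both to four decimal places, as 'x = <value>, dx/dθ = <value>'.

geometry: r = 11 mm, L = 275 mm, e = 14 mm
crank pin P = (r cos θ, r sin θ) = (-10.797899, 2.098899)
h = r sin θ − e = 2.098899 − 14 = -11.901101
x = r cos θ + √(L² − h²) = -10.797899 + 274.742359 = 263.944460
dx/dθ = −r sin θ − h·r cos θ/√(L² − h²) (θ in radians; h = -11.901101) = -2.566635

x = 263.9445, dx/dθ = -2.5666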